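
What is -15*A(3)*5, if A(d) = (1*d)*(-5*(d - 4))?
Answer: -1125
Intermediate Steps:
A(d) = d*(20 - 5*d) (A(d) = d*(-5*(-4 + d)) = d*(20 - 5*d))
-15*A(3)*5 = -75*3*(4 - 1*3)*5 = -75*3*(4 - 3)*5 = -75*3*5 = -15*15*5 = -225*5 = -1125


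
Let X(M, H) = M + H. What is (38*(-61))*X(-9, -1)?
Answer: 23180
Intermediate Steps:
X(M, H) = H + M
(38*(-61))*X(-9, -1) = (38*(-61))*(-1 - 9) = -2318*(-10) = 23180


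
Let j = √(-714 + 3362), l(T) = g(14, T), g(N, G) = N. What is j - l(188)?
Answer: -14 + 2*√662 ≈ 37.459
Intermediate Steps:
l(T) = 14
j = 2*√662 (j = √2648 = 2*√662 ≈ 51.459)
j - l(188) = 2*√662 - 1*14 = 2*√662 - 14 = -14 + 2*√662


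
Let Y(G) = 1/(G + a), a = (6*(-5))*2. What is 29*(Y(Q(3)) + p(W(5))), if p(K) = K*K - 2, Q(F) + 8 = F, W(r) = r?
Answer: 43326/65 ≈ 666.55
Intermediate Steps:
Q(F) = -8 + F
p(K) = -2 + K² (p(K) = K² - 2 = -2 + K²)
a = -60 (a = -30*2 = -60)
Y(G) = 1/(-60 + G) (Y(G) = 1/(G - 60) = 1/(-60 + G))
29*(Y(Q(3)) + p(W(5))) = 29*(1/(-60 + (-8 + 3)) + (-2 + 5²)) = 29*(1/(-60 - 5) + (-2 + 25)) = 29*(1/(-65) + 23) = 29*(-1/65 + 23) = 29*(1494/65) = 43326/65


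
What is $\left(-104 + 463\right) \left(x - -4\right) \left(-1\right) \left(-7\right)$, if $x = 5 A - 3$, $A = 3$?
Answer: $40208$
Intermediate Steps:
$x = 12$ ($x = 5 \cdot 3 - 3 = 15 - 3 = 12$)
$\left(-104 + 463\right) \left(x - -4\right) \left(-1\right) \left(-7\right) = \left(-104 + 463\right) \left(12 - -4\right) \left(-1\right) \left(-7\right) = 359 \left(12 + 4\right) \left(-1\right) \left(-7\right) = 359 \cdot 16 \left(-1\right) \left(-7\right) = 359 \left(\left(-16\right) \left(-7\right)\right) = 359 \cdot 112 = 40208$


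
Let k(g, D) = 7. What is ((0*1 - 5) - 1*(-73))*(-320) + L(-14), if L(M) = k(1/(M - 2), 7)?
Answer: -21753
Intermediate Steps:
L(M) = 7
((0*1 - 5) - 1*(-73))*(-320) + L(-14) = ((0*1 - 5) - 1*(-73))*(-320) + 7 = ((0 - 5) + 73)*(-320) + 7 = (-5 + 73)*(-320) + 7 = 68*(-320) + 7 = -21760 + 7 = -21753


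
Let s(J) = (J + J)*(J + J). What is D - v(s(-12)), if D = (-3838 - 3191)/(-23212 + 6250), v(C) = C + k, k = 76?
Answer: -334915/514 ≈ -651.59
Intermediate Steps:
s(J) = 4*J² (s(J) = (2*J)*(2*J) = 4*J²)
v(C) = 76 + C (v(C) = C + 76 = 76 + C)
D = 213/514 (D = -7029/(-16962) = -7029*(-1/16962) = 213/514 ≈ 0.41440)
D - v(s(-12)) = 213/514 - (76 + 4*(-12)²) = 213/514 - (76 + 4*144) = 213/514 - (76 + 576) = 213/514 - 1*652 = 213/514 - 652 = -334915/514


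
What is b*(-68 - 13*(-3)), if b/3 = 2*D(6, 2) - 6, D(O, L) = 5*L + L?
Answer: -1566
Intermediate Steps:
D(O, L) = 6*L
b = 54 (b = 3*(2*(6*2) - 6) = 3*(2*12 - 6) = 3*(24 - 6) = 3*18 = 54)
b*(-68 - 13*(-3)) = 54*(-68 - 13*(-3)) = 54*(-68 + 39) = 54*(-29) = -1566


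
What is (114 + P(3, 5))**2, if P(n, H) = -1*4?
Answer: 12100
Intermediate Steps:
P(n, H) = -4
(114 + P(3, 5))**2 = (114 - 4)**2 = 110**2 = 12100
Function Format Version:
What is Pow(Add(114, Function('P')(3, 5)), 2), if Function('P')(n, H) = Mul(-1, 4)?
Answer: 12100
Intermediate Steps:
Function('P')(n, H) = -4
Pow(Add(114, Function('P')(3, 5)), 2) = Pow(Add(114, -4), 2) = Pow(110, 2) = 12100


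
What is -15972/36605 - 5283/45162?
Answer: -101634631/183683890 ≈ -0.55331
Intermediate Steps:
-15972/36605 - 5283/45162 = -15972*1/36605 - 5283*1/45162 = -15972/36605 - 587/5018 = -101634631/183683890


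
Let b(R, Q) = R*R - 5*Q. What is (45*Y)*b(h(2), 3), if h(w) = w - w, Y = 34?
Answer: -22950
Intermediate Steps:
h(w) = 0
b(R, Q) = R² - 5*Q
(45*Y)*b(h(2), 3) = (45*34)*(0² - 5*3) = 1530*(0 - 15) = 1530*(-15) = -22950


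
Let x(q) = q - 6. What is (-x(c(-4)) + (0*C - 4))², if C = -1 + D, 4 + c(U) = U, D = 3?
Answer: 100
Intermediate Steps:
c(U) = -4 + U
C = 2 (C = -1 + 3 = 2)
x(q) = -6 + q
(-x(c(-4)) + (0*C - 4))² = (-(-6 + (-4 - 4)) + (0*2 - 4))² = (-(-6 - 8) + (0 - 4))² = (-1*(-14) - 4)² = (14 - 4)² = 10² = 100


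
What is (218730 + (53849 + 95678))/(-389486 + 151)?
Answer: -368257/389335 ≈ -0.94586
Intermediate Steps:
(218730 + (53849 + 95678))/(-389486 + 151) = (218730 + 149527)/(-389335) = 368257*(-1/389335) = -368257/389335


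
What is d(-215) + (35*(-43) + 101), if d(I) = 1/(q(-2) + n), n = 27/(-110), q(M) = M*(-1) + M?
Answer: -38018/27 ≈ -1408.1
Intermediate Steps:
q(M) = 0 (q(M) = -M + M = 0)
n = -27/110 (n = 27*(-1/110) = -27/110 ≈ -0.24545)
d(I) = -110/27 (d(I) = 1/(0 - 27/110) = 1/(-27/110) = -110/27)
d(-215) + (35*(-43) + 101) = -110/27 + (35*(-43) + 101) = -110/27 + (-1505 + 101) = -110/27 - 1404 = -38018/27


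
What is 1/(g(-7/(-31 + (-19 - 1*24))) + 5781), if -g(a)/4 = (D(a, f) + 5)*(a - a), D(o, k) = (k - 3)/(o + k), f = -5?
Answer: 1/5781 ≈ 0.00017298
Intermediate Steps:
D(o, k) = (-3 + k)/(k + o)
g(a) = 0 (g(a) = -4*((-3 - 5)/(-5 + a) + 5)*(a - a) = -4*(-8/(-5 + a) + 5)*0 = -4*(5 - 8/(-5 + a))*0 = -4*0 = 0)
1/(g(-7/(-31 + (-19 - 1*24))) + 5781) = 1/(0 + 5781) = 1/5781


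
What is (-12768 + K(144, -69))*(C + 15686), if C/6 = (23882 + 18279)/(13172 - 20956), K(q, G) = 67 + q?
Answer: -109287928279/556 ≈ -1.9656e+8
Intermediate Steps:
C = -18069/556 (C = 6*((23882 + 18279)/(13172 - 20956)) = 6*(42161/(-7784)) = 6*(42161*(-1/7784)) = 6*(-6023/1112) = -18069/556 ≈ -32.498)
(-12768 + K(144, -69))*(C + 15686) = (-12768 + (67 + 144))*(-18069/556 + 15686) = (-12768 + 211)*(8703347/556) = -12557*8703347/556 = -109287928279/556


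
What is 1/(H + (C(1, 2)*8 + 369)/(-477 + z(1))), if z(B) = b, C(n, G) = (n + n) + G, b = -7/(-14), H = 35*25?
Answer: 953/833073 ≈ 0.0011440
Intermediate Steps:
H = 875
b = ½ (b = -7*(-1/14) = ½ ≈ 0.50000)
C(n, G) = G + 2*n (C(n, G) = 2*n + G = G + 2*n)
z(B) = ½
1/(H + (C(1, 2)*8 + 369)/(-477 + z(1))) = 1/(875 + ((2 + 2*1)*8 + 369)/(-477 + ½)) = 1/(875 + ((2 + 2)*8 + 369)/(-953/2)) = 1/(875 + (4*8 + 369)*(-2/953)) = 1/(875 + (32 + 369)*(-2/953)) = 1/(875 + 401*(-2/953)) = 1/(875 - 802/953) = 1/(833073/953) = 953/833073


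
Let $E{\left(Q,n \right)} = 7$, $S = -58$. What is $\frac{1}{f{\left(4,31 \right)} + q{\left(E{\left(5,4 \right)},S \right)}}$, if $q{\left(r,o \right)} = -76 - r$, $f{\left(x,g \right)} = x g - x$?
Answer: $\frac{1}{37} \approx 0.027027$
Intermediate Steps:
$f{\left(x,g \right)} = - x + g x$ ($f{\left(x,g \right)} = g x - x = - x + g x$)
$\frac{1}{f{\left(4,31 \right)} + q{\left(E{\left(5,4 \right)},S \right)}} = \frac{1}{4 \left(-1 + 31\right) - 83} = \frac{1}{4 \cdot 30 - 83} = \frac{1}{120 - 83} = \frac{1}{37}$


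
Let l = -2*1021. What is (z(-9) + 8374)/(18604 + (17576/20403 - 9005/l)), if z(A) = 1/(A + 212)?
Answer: 70823766154698/157389288985733 ≈ 0.44999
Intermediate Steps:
l = -2042
z(A) = 1/(212 + A)
(z(-9) + 8374)/(18604 + (17576/20403 - 9005/l)) = (1/(212 - 9) + 8374)/(18604 + (17576/20403 - 9005/(-2042))) = (1/203 + 8374)/(18604 + (17576*(1/20403) - 9005*(-1/2042))) = (1/203 + 8374)/(18604 + (17576/20403 + 9005/2042)) = 1699923/(203*(18604 + 219619207/41662926)) = 1699923/(203*(775316694511/41662926)) = (1699923/203)*(41662926/775316694511) = 70823766154698/157389288985733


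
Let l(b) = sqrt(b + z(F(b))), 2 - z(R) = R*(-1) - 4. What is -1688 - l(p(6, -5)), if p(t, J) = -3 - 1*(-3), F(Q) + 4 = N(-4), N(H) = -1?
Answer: -1689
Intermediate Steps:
F(Q) = -5 (F(Q) = -4 - 1 = -5)
z(R) = 6 + R (z(R) = 2 - (R*(-1) - 4) = 2 - (-R - 4) = 2 - (-4 - R) = 2 + (4 + R) = 6 + R)
p(t, J) = 0 (p(t, J) = -3 + 3 = 0)
l(b) = sqrt(1 + b) (l(b) = sqrt(b + (6 - 5)) = sqrt(b + 1) = sqrt(1 + b))
-1688 - l(p(6, -5)) = -1688 - sqrt(1 + 0) = -1688 - sqrt(1) = -1688 - 1*1 = -1688 - 1 = -1689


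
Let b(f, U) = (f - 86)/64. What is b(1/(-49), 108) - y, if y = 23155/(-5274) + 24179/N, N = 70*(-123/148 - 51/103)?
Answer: 250585992047/951007680 ≈ 263.50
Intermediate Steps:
b(f, U) = -43/32 + f/64 (b(f, U) = (-86 + f)*(1/64) = -43/32 + f/64)
N = -707595/7622 (N = 70*(-123*1/148 - 51*1/103) = 70*(-123/148 - 51/103) = 70*(-20217/15244) = -707595/7622 ≈ -92.836)
y = -1124393803/4245570 (y = 23155/(-5274) + 24179/(-707595/7622) = 23155*(-1/5274) + 24179*(-7622/707595) = -23155/5274 - 184292338/707595 = -1124393803/4245570 ≈ -264.84)
b(1/(-49), 108) - y = (-43/32 + (1/64)/(-49)) - 1*(-1124393803/4245570) = (-43/32 + (1/64)*(-1/49)) + 1124393803/4245570 = (-43/32 - 1/3136) + 1124393803/4245570 = -4215/3136 + 1124393803/4245570 = 250585992047/951007680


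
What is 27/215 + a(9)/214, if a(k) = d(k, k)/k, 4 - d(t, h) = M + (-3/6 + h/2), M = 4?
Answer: 25571/207045 ≈ 0.12350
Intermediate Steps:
d(t, h) = ½ - h/2 (d(t, h) = 4 - (4 + (-3/6 + h/2)) = 4 - (4 + (-3*⅙ + h*(½))) = 4 - (4 + (-½ + h/2)) = 4 - (7/2 + h/2) = 4 + (-7/2 - h/2) = ½ - h/2)
a(k) = (½ - k/2)/k
27/215 + a(9)/214 = 27/215 + ((½)*(1 - 1*9)/9)/214 = 27*(1/215) + ((½)*(⅑)*(1 - 9))*(1/214) = 27/215 + ((½)*(⅑)*(-8))*(1/214) = 27/215 - 4/9*1/214 = 27/215 - 2/963 = 25571/207045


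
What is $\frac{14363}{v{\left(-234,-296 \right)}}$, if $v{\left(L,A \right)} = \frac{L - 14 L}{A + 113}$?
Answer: $- \frac{876143}{1014} \approx -864.05$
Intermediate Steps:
$v{\left(L,A \right)} = - \frac{13 L}{113 + A}$ ($v{\left(L,A \right)} = \frac{\left(-13\right) L}{113 + A} = - \frac{13 L}{113 + A}$)
$\frac{14363}{v{\left(-234,-296 \right)}} = \frac{14363}{\left(-13\right) \left(-234\right) \frac{1}{113 - 296}} = \frac{14363}{\left(-13\right) \left(-234\right) \frac{1}{-183}} = \frac{14363}{\left(-13\right) \left(-234\right) \left(- \frac{1}{183}\right)} = \frac{14363}{- \frac{1014}{61}} = 14363 \left(- \frac{61}{1014}\right) = - \frac{876143}{1014}$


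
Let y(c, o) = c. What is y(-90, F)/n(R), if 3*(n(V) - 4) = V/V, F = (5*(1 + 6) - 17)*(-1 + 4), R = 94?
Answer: -270/13 ≈ -20.769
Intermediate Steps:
F = 54 (F = (5*7 - 17)*3 = (35 - 17)*3 = 18*3 = 54)
n(V) = 13/3 (n(V) = 4 + (V/V)/3 = 4 + (1/3)*1 = 4 + 1/3 = 13/3)
y(-90, F)/n(R) = -90/13/3 = -90*3/13 = -270/13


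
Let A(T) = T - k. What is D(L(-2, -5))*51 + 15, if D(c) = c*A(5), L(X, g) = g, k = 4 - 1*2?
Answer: -750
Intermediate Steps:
k = 2 (k = 4 - 2 = 2)
A(T) = -2 + T (A(T) = T - 1*2 = T - 2 = -2 + T)
D(c) = 3*c (D(c) = c*(-2 + 5) = c*3 = 3*c)
D(L(-2, -5))*51 + 15 = (3*(-5))*51 + 15 = -15*51 + 15 = -765 + 15 = -750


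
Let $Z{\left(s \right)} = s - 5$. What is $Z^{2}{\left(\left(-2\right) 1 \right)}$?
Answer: $49$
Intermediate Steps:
$Z{\left(s \right)} = -5 + s$
$Z^{2}{\left(\left(-2\right) 1 \right)} = \left(-5 - 2\right)^{2} = \left(-7\right)^{2} = 49$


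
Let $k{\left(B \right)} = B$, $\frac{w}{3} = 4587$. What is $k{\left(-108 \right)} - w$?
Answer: $-13869$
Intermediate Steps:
$w = 13761$ ($w = 3 \cdot 4587 = 13761$)
$k{\left(-108 \right)} - w = -108 - 13761 = -13869$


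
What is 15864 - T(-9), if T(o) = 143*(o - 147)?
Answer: 38172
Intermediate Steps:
T(o) = -21021 + 143*o (T(o) = 143*(-147 + o) = -21021 + 143*o)
15864 - T(-9) = 15864 - (-21021 + 143*(-9)) = 15864 - (-21021 - 1287) = 15864 - 1*(-22308) = 15864 + 22308 = 38172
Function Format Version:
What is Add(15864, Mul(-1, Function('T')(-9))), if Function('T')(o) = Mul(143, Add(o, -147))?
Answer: 38172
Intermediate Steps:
Function('T')(o) = Add(-21021, Mul(143, o)) (Function('T')(o) = Mul(143, Add(-147, o)) = Add(-21021, Mul(143, o)))
Add(15864, Mul(-1, Function('T')(-9))) = Add(15864, Mul(-1, Add(-21021, Mul(143, -9)))) = Add(15864, Mul(-1, Add(-21021, -1287))) = Add(15864, Mul(-1, -22308)) = Add(15864, 22308) = 38172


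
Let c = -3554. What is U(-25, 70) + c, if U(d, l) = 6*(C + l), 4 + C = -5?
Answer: -3188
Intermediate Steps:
C = -9 (C = -4 - 5 = -9)
U(d, l) = -54 + 6*l (U(d, l) = 6*(-9 + l) = -54 + 6*l)
U(-25, 70) + c = (-54 + 6*70) - 3554 = (-54 + 420) - 3554 = 366 - 3554 = -3188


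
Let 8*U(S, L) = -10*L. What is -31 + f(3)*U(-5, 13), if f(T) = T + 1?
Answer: -96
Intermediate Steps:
U(S, L) = -5*L/4 (U(S, L) = (-10*L)/8 = -5*L/4)
f(T) = 1 + T
-31 + f(3)*U(-5, 13) = -31 + (1 + 3)*(-5/4*13) = -31 + 4*(-65/4) = -31 - 65 = -96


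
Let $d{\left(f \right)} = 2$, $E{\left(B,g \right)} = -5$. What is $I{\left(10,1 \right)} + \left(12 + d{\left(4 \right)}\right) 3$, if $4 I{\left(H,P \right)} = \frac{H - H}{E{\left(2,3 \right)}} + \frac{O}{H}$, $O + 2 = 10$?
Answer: $\frac{211}{5} \approx 42.2$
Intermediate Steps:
$O = 8$ ($O = -2 + 10 = 8$)
$I{\left(H,P \right)} = \frac{2}{H}$ ($I{\left(H,P \right)} = \frac{\frac{H - H}{-5} + \frac{8}{H}}{4} = \frac{0 \left(- \frac{1}{5}\right) + \frac{8}{H}}{4} = \frac{0 + \frac{8}{H}}{4} = \frac{8 \frac{1}{H}}{4} = \frac{2}{H}$)
$I{\left(10,1 \right)} + \left(12 + d{\left(4 \right)}\right) 3 = \frac{2}{10} + \left(12 + 2\right) 3 = 2 \cdot \frac{1}{10} + 14 \cdot 3 = \frac{1}{5} + 42 = \frac{211}{5}$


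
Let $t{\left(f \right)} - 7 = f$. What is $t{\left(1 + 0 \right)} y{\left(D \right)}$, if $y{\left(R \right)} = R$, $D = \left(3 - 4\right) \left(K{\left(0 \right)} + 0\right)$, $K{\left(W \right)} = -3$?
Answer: $24$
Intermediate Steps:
$t{\left(f \right)} = 7 + f$
$D = 3$ ($D = \left(3 - 4\right) \left(-3 + 0\right) = \left(-1\right) \left(-3\right) = 3$)
$t{\left(1 + 0 \right)} y{\left(D \right)} = \left(7 + \left(1 + 0\right)\right) 3 = \left(7 + 1\right) 3 = 8 \cdot 3 = 24$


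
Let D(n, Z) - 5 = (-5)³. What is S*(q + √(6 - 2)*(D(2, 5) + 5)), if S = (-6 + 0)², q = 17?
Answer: -7668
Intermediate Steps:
D(n, Z) = -120 (D(n, Z) = 5 + (-5)³ = 5 - 125 = -120)
S = 36 (S = (-6)² = 36)
S*(q + √(6 - 2)*(D(2, 5) + 5)) = 36*(17 + √(6 - 2)*(-120 + 5)) = 36*(17 + √4*(-115)) = 36*(17 + 2*(-115)) = 36*(17 - 230) = 36*(-213) = -7668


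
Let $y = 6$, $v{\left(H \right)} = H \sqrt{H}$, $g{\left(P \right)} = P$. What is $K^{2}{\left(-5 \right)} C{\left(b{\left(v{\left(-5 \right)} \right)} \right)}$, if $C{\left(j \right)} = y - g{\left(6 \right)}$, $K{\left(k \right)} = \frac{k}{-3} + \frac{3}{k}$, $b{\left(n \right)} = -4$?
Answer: $0$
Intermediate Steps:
$v{\left(H \right)} = H^{\frac{3}{2}}$
$K{\left(k \right)} = \frac{3}{k} - \frac{k}{3}$ ($K{\left(k \right)} = k \left(- \frac{1}{3}\right) + \frac{3}{k} = - \frac{k}{3} + \frac{3}{k} = \frac{3}{k} - \frac{k}{3}$)
$C{\left(j \right)} = 0$ ($C{\left(j \right)} = 6 - 6 = 0$)
$K^{2}{\left(-5 \right)} C{\left(b{\left(v{\left(-5 \right)} \right)} \right)} = \left(\frac{3}{-5} - - \frac{5}{3}\right)^{2} \cdot 0 = \left(3 \left(- \frac{1}{5}\right) + \frac{5}{3}\right)^{2} \cdot 0 = \left(- \frac{3}{5} + \frac{5}{3}\right)^{2} \cdot 0 = \left(\frac{16}{15}\right)^{2} \cdot 0 = \frac{256}{225} \cdot 0 = 0$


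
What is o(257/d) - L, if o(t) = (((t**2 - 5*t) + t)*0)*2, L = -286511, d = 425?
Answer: 286511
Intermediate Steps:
o(t) = 0 (o(t) = ((t**2 - 4*t)*0)*2 = 0*2 = 0)
o(257/d) - L = 0 - 1*(-286511) = 0 + 286511 = 286511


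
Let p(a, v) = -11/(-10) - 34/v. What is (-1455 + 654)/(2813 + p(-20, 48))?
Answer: -96120/337607 ≈ -0.28471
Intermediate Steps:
p(a, v) = 11/10 - 34/v (p(a, v) = -11*(-1/10) - 34/v = 11/10 - 34/v)
(-1455 + 654)/(2813 + p(-20, 48)) = (-1455 + 654)/(2813 + (11/10 - 34/48)) = -801/(2813 + (11/10 - 34*1/48)) = -801/(2813 + (11/10 - 17/24)) = -801/(2813 + 47/120) = -801/337607/120 = -801*120/337607 = -96120/337607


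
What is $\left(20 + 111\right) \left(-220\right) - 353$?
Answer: $-29173$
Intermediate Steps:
$\left(20 + 111\right) \left(-220\right) - 353 = 131 \left(-220\right) - 353 = -28820 - 353 = -29173$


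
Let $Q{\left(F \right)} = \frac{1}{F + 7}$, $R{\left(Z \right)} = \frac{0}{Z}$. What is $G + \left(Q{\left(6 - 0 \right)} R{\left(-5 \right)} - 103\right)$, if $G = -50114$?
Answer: $-50217$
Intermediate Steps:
$R{\left(Z \right)} = 0$
$Q{\left(F \right)} = \frac{1}{7 + F}$
$G + \left(Q{\left(6 - 0 \right)} R{\left(-5 \right)} - 103\right) = -50114 - \left(103 - \frac{1}{7 + \left(6 - 0\right)} 0\right) = -50114 - \left(103 - \frac{1}{7 + \left(6 + 0\right)} 0\right) = -50114 - \left(103 - \frac{1}{7 + 6} \cdot 0\right) = -50114 - \left(103 - \frac{1}{13} \cdot 0\right) = -50114 + \left(\frac{1}{13} \cdot 0 - 103\right) = -50114 + \left(0 - 103\right) = -50114 - 103 = -50217$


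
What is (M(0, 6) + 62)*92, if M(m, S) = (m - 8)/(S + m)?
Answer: 16744/3 ≈ 5581.3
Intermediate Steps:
M(m, S) = (-8 + m)/(S + m)
(M(0, 6) + 62)*92 = ((-8 + 0)/(6 + 0) + 62)*92 = (-8/6 + 62)*92 = ((⅙)*(-8) + 62)*92 = (-4/3 + 62)*92 = (182/3)*92 = 16744/3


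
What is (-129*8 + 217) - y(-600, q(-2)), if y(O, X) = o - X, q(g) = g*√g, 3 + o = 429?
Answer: -1241 - 2*I*√2 ≈ -1241.0 - 2.8284*I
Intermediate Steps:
o = 426 (o = -3 + 429 = 426)
q(g) = g^(3/2)
y(O, X) = 426 - X
(-129*8 + 217) - y(-600, q(-2)) = (-129*8 + 217) - (426 - (-2)^(3/2)) = (-1032 + 217) - (426 - (-2)*I*√2) = -815 - (426 + 2*I*√2) = -815 + (-426 - 2*I*√2) = -1241 - 2*I*√2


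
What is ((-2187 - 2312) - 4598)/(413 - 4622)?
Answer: 9097/4209 ≈ 2.1613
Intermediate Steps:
((-2187 - 2312) - 4598)/(413 - 4622) = (-4499 - 4598)/(-4209) = -9097*(-1/4209) = 9097/4209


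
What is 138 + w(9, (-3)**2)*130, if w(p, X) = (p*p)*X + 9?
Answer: 96078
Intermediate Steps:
w(p, X) = 9 + X*p**2 (w(p, X) = p**2*X + 9 = X*p**2 + 9 = 9 + X*p**2)
138 + w(9, (-3)**2)*130 = 138 + (9 + (-3)**2*9**2)*130 = 138 + (9 + 9*81)*130 = 138 + (9 + 729)*130 = 138 + 738*130 = 138 + 95940 = 96078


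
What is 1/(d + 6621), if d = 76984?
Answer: 1/83605 ≈ 1.1961e-5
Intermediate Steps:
1/(d + 6621) = 1/(76984 + 6621) = 1/83605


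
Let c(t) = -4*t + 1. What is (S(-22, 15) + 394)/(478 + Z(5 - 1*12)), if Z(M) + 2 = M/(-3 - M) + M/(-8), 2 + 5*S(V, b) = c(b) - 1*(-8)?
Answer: 5112/6335 ≈ 0.80695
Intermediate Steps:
c(t) = 1 - 4*t
S(V, b) = 7/5 - 4*b/5 (S(V, b) = -⅖ + ((1 - 4*b) - 1*(-8))/5 = -⅖ + ((1 - 4*b) + 8)/5 = -⅖ + (9 - 4*b)/5 = -⅖ + (9/5 - 4*b/5) = 7/5 - 4*b/5)
Z(M) = -2 - M/8 + M/(-3 - M) (Z(M) = -2 + (M/(-3 - M) + M/(-8)) = -2 + (M/(-3 - M) + M*(-⅛)) = -2 + (M/(-3 - M) - M/8) = -2 + (-M/8 + M/(-3 - M)) = -2 - M/8 + M/(-3 - M))
(S(-22, 15) + 394)/(478 + Z(5 - 1*12)) = ((7/5 - ⅘*15) + 394)/(478 + (-48 - (5 - 1*12)² - 27*(5 - 1*12))/(8*(3 + (5 - 1*12)))) = ((7/5 - 12) + 394)/(478 + (-48 - (5 - 12)² - 27*(5 - 12))/(8*(3 + (5 - 12)))) = (-53/5 + 394)/(478 + (-48 - 1*(-7)² - 27*(-7))/(8*(3 - 7))) = 1917/(5*(478 + (⅛)*(-48 - 1*49 + 189)/(-4))) = 1917/(5*(478 + (⅛)*(-¼)*(-48 - 49 + 189))) = 1917/(5*(478 + (⅛)*(-¼)*92)) = 1917/(5*(478 - 23/8)) = 1917/(5*(3801/8)) = (1917/5)*(8/3801) = 5112/6335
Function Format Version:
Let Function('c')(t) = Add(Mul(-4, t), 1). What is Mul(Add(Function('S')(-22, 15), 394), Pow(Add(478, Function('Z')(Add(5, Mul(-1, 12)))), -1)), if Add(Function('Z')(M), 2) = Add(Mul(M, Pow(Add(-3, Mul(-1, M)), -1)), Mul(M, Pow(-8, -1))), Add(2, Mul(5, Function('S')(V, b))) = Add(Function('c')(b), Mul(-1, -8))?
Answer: Rational(5112, 6335) ≈ 0.80695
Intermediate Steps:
Function('c')(t) = Add(1, Mul(-4, t))
Function('S')(V, b) = Add(Rational(7, 5), Mul(Rational(-4, 5), b)) (Function('S')(V, b) = Add(Rational(-2, 5), Mul(Rational(1, 5), Add(Add(1, Mul(-4, b)), Mul(-1, -8)))) = Add(Rational(-2, 5), Mul(Rational(1, 5), Add(Add(1, Mul(-4, b)), 8))) = Add(Rational(-2, 5), Mul(Rational(1, 5), Add(9, Mul(-4, b)))) = Add(Rational(-2, 5), Add(Rational(9, 5), Mul(Rational(-4, 5), b))) = Add(Rational(7, 5), Mul(Rational(-4, 5), b)))
Function('Z')(M) = Add(-2, Mul(Rational(-1, 8), M), Mul(M, Pow(Add(-3, Mul(-1, M)), -1))) (Function('Z')(M) = Add(-2, Add(Mul(M, Pow(Add(-3, Mul(-1, M)), -1)), Mul(M, Pow(-8, -1)))) = Add(-2, Add(Mul(M, Pow(Add(-3, Mul(-1, M)), -1)), Mul(M, Rational(-1, 8)))) = Add(-2, Add(Mul(M, Pow(Add(-3, Mul(-1, M)), -1)), Mul(Rational(-1, 8), M))) = Add(-2, Add(Mul(Rational(-1, 8), M), Mul(M, Pow(Add(-3, Mul(-1, M)), -1)))) = Add(-2, Mul(Rational(-1, 8), M), Mul(M, Pow(Add(-3, Mul(-1, M)), -1))))
Mul(Add(Function('S')(-22, 15), 394), Pow(Add(478, Function('Z')(Add(5, Mul(-1, 12)))), -1)) = Mul(Add(Add(Rational(7, 5), Mul(Rational(-4, 5), 15)), 394), Pow(Add(478, Mul(Rational(1, 8), Pow(Add(3, Add(5, Mul(-1, 12))), -1), Add(-48, Mul(-1, Pow(Add(5, Mul(-1, 12)), 2)), Mul(-27, Add(5, Mul(-1, 12)))))), -1)) = Mul(Add(Add(Rational(7, 5), -12), 394), Pow(Add(478, Mul(Rational(1, 8), Pow(Add(3, Add(5, -12)), -1), Add(-48, Mul(-1, Pow(Add(5, -12), 2)), Mul(-27, Add(5, -12))))), -1)) = Mul(Add(Rational(-53, 5), 394), Pow(Add(478, Mul(Rational(1, 8), Pow(Add(3, -7), -1), Add(-48, Mul(-1, Pow(-7, 2)), Mul(-27, -7)))), -1)) = Mul(Rational(1917, 5), Pow(Add(478, Mul(Rational(1, 8), Pow(-4, -1), Add(-48, Mul(-1, 49), 189))), -1)) = Mul(Rational(1917, 5), Pow(Add(478, Mul(Rational(1, 8), Rational(-1, 4), Add(-48, -49, 189))), -1)) = Mul(Rational(1917, 5), Pow(Add(478, Mul(Rational(1, 8), Rational(-1, 4), 92)), -1)) = Mul(Rational(1917, 5), Pow(Add(478, Rational(-23, 8)), -1)) = Mul(Rational(1917, 5), Pow(Rational(3801, 8), -1)) = Mul(Rational(1917, 5), Rational(8, 3801)) = Rational(5112, 6335)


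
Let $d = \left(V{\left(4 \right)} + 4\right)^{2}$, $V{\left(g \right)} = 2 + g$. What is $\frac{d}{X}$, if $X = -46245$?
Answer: $- \frac{20}{9249} \approx -0.0021624$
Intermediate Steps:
$d = 100$ ($d = \left(\left(2 + 4\right) + 4\right)^{2} = \left(6 + 4\right)^{2} = 10^{2} = 100$)
$\frac{d}{X} = \frac{100}{-46245} = 100 \left(- \frac{1}{46245}\right) = - \frac{20}{9249}$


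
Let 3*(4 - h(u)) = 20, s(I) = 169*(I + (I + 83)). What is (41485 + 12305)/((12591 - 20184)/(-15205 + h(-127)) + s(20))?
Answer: 81802039/31612936 ≈ 2.5876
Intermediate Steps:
s(I) = 14027 + 338*I (s(I) = 169*(I + (83 + I)) = 169*(83 + 2*I) = 14027 + 338*I)
h(u) = -8/3 (h(u) = 4 - ⅓*20 = 4 - 20/3 = -8/3)
(41485 + 12305)/((12591 - 20184)/(-15205 + h(-127)) + s(20)) = (41485 + 12305)/((12591 - 20184)/(-15205 - 8/3) + (14027 + 338*20)) = 53790/(-7593/(-45623/3) + (14027 + 6760)) = 53790/(-7593*(-3/45623) + 20787) = 53790/(22779/45623 + 20787) = 53790/(948388080/45623) = 53790*(45623/948388080) = 81802039/31612936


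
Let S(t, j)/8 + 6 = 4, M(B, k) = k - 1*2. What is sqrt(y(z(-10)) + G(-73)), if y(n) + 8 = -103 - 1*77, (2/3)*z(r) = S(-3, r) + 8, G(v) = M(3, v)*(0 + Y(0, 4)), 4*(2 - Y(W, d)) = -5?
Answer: I*sqrt(1727)/2 ≈ 20.779*I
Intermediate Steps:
M(B, k) = -2 + k (M(B, k) = k - 2 = -2 + k)
Y(W, d) = 13/4 (Y(W, d) = 2 - 1/4*(-5) = 2 + 5/4 = 13/4)
S(t, j) = -16 (S(t, j) = -48 + 8*4 = -48 + 32 = -16)
G(v) = -13/2 + 13*v/4 (G(v) = (-2 + v)*(0 + 13/4) = (-2 + v)*(13/4) = -13/2 + 13*v/4)
z(r) = -12 (z(r) = 3*(-16 + 8)/2 = (3/2)*(-8) = -12)
y(n) = -188 (y(n) = -8 + (-103 - 1*77) = -8 + (-103 - 77) = -8 - 180 = -188)
sqrt(y(z(-10)) + G(-73)) = sqrt(-188 + (-13/2 + (13/4)*(-73))) = sqrt(-188 + (-13/2 - 949/4)) = sqrt(-188 - 975/4) = sqrt(-1727/4) = I*sqrt(1727)/2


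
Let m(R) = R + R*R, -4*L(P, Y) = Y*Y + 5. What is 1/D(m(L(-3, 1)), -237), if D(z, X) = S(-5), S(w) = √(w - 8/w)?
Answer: -I*√85/17 ≈ -0.54233*I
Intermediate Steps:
L(P, Y) = -5/4 - Y²/4 (L(P, Y) = -(Y*Y + 5)/4 = -(Y² + 5)/4 = -(5 + Y²)/4 = -5/4 - Y²/4)
m(R) = R + R²
D(z, X) = I*√85/5 (D(z, X) = √(-5 - 8/(-5)) = √(-5 - 8*(-⅕)) = √(-5 + 8/5) = √(-17/5) = I*√85/5)
1/D(m(L(-3, 1)), -237) = 1/(I*√85/5) = -I*√85/17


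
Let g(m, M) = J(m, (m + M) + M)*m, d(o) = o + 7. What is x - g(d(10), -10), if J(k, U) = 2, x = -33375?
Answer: -33409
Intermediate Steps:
d(o) = 7 + o
g(m, M) = 2*m
x - g(d(10), -10) = -33375 - 2*(7 + 10) = -33375 - 2*17 = -33375 - 1*34 = -33375 - 34 = -33409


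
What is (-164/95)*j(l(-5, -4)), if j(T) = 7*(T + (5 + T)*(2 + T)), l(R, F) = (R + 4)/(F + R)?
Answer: -1013684/7695 ≈ -131.73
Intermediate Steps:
l(R, F) = (4 + R)/(F + R)
j(T) = 7*T + 7*(2 + T)*(5 + T) (j(T) = 7*(T + (2 + T)*(5 + T)) = 7*T + 7*(2 + T)*(5 + T))
(-164/95)*j(l(-5, -4)) = (-164/95)*(70 + 7*((4 - 5)/(-4 - 5))**2 + 56*((4 - 5)/(-4 - 5))) = (-164*1/95)*(70 + 7*(-1/(-9))**2 + 56*(-1/(-9))) = -164*(70 + 7*(-1/9*(-1))**2 + 56*(-1/9*(-1)))/95 = -164*(70 + 7*(1/9)**2 + 56*(1/9))/95 = -164*(70 + 7*(1/81) + 56/9)/95 = -164*(70 + 7/81 + 56/9)/95 = -164/95*6181/81 = -1013684/7695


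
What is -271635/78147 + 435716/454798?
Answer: -14914859413/5923516551 ≈ -2.5179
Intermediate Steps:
-271635/78147 + 435716/454798 = -271635*1/78147 + 435716*(1/454798) = -90545/26049 + 217858/227399 = -14914859413/5923516551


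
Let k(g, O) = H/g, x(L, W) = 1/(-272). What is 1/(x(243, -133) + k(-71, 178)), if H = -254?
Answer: 19312/69017 ≈ 0.27982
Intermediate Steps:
x(L, W) = -1/272
k(g, O) = -254/g
1/(x(243, -133) + k(-71, 178)) = 1/(-1/272 - 254/(-71)) = 1/(-1/272 - 254*(-1/71)) = 1/(-1/272 + 254/71) = 1/(69017/19312) = 19312/69017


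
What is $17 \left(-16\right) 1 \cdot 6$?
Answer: $-1632$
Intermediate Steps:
$17 \left(-16\right) 1 \cdot 6 = \left(-272\right) 6 = -1632$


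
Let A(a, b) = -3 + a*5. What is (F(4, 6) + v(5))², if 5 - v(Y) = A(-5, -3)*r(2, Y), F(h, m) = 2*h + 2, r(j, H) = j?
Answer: 5041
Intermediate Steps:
F(h, m) = 2 + 2*h
A(a, b) = -3 + 5*a
v(Y) = 61 (v(Y) = 5 - (-3 + 5*(-5))*2 = 5 - (-3 - 25)*2 = 5 - (-28)*2 = 5 - 1*(-56) = 5 + 56 = 61)
(F(4, 6) + v(5))² = ((2 + 2*4) + 61)² = ((2 + 8) + 61)² = (10 + 61)² = 71² = 5041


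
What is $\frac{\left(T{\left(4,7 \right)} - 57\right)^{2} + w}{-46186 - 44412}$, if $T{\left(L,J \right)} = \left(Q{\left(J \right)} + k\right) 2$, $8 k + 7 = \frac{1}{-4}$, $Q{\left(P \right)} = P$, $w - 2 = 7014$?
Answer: $- \frac{2310185}{23193088} \approx -0.099607$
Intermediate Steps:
$w = 7016$ ($w = 2 + 7014 = 7016$)
$k = - \frac{29}{32}$ ($k = - \frac{7}{8} + \frac{1}{8 \left(-4\right)} = - \frac{7}{8} + \frac{1}{8} \left(- \frac{1}{4}\right) = - \frac{7}{8} - \frac{1}{32} = - \frac{29}{32} \approx -0.90625$)
$T{\left(L,J \right)} = - \frac{29}{16} + 2 J$ ($T{\left(L,J \right)} = \left(J - \frac{29}{32}\right) 2 = \left(- \frac{29}{32} + J\right) 2 = - \frac{29}{16} + 2 J$)
$\frac{\left(T{\left(4,7 \right)} - 57\right)^{2} + w}{-46186 - 44412} = \frac{\left(\left(- \frac{29}{16} + 2 \cdot 7\right) - 57\right)^{2} + 7016}{-46186 - 44412} = \frac{\left(\left(- \frac{29}{16} + 14\right) - 57\right)^{2} + 7016}{-90598} = \left(\left(\frac{195}{16} - 57\right)^{2} + 7016\right) \left(- \frac{1}{90598}\right) = \left(\left(- \frac{717}{16}\right)^{2} + 7016\right) \left(- \frac{1}{90598}\right) = \left(\frac{514089}{256} + 7016\right) \left(- \frac{1}{90598}\right) = \frac{2310185}{256} \left(- \frac{1}{90598}\right) = - \frac{2310185}{23193088}$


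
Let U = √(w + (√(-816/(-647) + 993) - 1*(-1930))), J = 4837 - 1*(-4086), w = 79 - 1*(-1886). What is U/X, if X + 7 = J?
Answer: 647^(¾)*√(√643287 + 3895*√647)/5768652 ≈ 0.0070280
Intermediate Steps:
w = 1965 (w = 79 + 1886 = 1965)
J = 8923 (J = 4837 + 4086 = 8923)
X = 8916 (X = -7 + 8923 = 8916)
U = √(3895 + √416206689/647) (U = √(1965 + (√(-816/(-647) + 993) - 1*(-1930))) = √(1965 + (√(-816*(-1/647) + 993) + 1930)) = √(1965 + (√(816/647 + 993) + 1930)) = √(1965 + (√(643287/647) + 1930)) = √(1965 + (√416206689/647 + 1930)) = √(1965 + (1930 + √416206689/647)) = √(3895 + √416206689/647) ≈ 62.662)
U/X = (647^(¾)*√(√643287 + 3895*√647)/647)/8916 = (647^(¾)*√(√643287 + 3895*√647)/647)*(1/8916) = 647^(¾)*√(√643287 + 3895*√647)/5768652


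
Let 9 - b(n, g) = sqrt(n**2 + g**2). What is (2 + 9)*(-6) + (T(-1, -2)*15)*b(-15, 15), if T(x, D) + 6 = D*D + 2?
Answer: -66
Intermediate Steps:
T(x, D) = -4 + D**2 (T(x, D) = -6 + (D*D + 2) = -6 + (D**2 + 2) = -6 + (2 + D**2) = -4 + D**2)
b(n, g) = 9 - sqrt(g**2 + n**2) (b(n, g) = 9 - sqrt(n**2 + g**2) = 9 - sqrt(g**2 + n**2))
(2 + 9)*(-6) + (T(-1, -2)*15)*b(-15, 15) = (2 + 9)*(-6) + ((-4 + (-2)**2)*15)*(9 - sqrt(15**2 + (-15)**2)) = 11*(-6) + ((-4 + 4)*15)*(9 - sqrt(225 + 225)) = -66 + (0*15)*(9 - sqrt(450)) = -66 + 0*(9 - 15*sqrt(2)) = -66 + 0 = -66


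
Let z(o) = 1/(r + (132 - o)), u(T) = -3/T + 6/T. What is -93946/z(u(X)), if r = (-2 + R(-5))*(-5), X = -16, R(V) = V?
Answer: -125652775/8 ≈ -1.5707e+7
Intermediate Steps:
u(T) = 3/T
r = 35 (r = (-2 - 5)*(-5) = -7*(-5) = 35)
z(o) = 1/(167 - o) (z(o) = 1/(35 + (132 - o)) = 1/(167 - o))
-93946/z(u(X)) = -93946/((-1/(-167 + 3/(-16)))) = -93946/((-1/(-167 + 3*(-1/16)))) = -93946/((-1/(-167 - 3/16))) = -93946/((-1/(-2675/16))) = -93946/((-1*(-16/2675))) = -93946/16/2675 = -93946*2675/16 = -125652775/8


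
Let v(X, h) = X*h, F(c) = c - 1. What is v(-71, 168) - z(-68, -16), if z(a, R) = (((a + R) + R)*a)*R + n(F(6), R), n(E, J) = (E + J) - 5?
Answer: 96888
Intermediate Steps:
F(c) = -1 + c
n(E, J) = -5 + E + J
z(a, R) = R + R*a*(a + 2*R) (z(a, R) = (((a + R) + R)*a)*R + (-5 + (-1 + 6) + R) = (((R + a) + R)*a)*R + (-5 + 5 + R) = ((a + 2*R)*a)*R + R = (a*(a + 2*R))*R + R = R*a*(a + 2*R) + R = R + R*a*(a + 2*R))
v(-71, 168) - z(-68, -16) = -71*168 - (-16)*(1 + (-68)**2 + 2*(-16)*(-68)) = -11928 - (-16)*(1 + 4624 + 2176) = -11928 - (-16)*6801 = -11928 - 1*(-108816) = -11928 + 108816 = 96888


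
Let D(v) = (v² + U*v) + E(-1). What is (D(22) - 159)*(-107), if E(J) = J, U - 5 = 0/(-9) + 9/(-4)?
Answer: -82283/2 ≈ -41142.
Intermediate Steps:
U = 11/4 (U = 5 + (0/(-9) + 9/(-4)) = 5 + (0*(-⅑) + 9*(-¼)) = 5 + (0 - 9/4) = 5 - 9/4 = 11/4 ≈ 2.7500)
D(v) = -1 + v² + 11*v/4 (D(v) = (v² + 11*v/4) - 1 = -1 + v² + 11*v/4)
(D(22) - 159)*(-107) = ((-1 + 22² + (11/4)*22) - 159)*(-107) = ((-1 + 484 + 121/2) - 159)*(-107) = (1087/2 - 159)*(-107) = (769/2)*(-107) = -82283/2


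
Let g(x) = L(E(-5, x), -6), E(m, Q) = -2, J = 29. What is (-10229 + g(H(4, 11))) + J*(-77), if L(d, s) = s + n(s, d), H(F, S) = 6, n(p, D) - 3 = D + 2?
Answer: -12465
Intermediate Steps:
n(p, D) = 5 + D (n(p, D) = 3 + (D + 2) = 3 + (2 + D) = 5 + D)
L(d, s) = 5 + d + s (L(d, s) = s + (5 + d) = 5 + d + s)
g(x) = -3 (g(x) = 5 - 2 - 6 = -3)
(-10229 + g(H(4, 11))) + J*(-77) = (-10229 - 3) + 29*(-77) = -10232 - 2233 = -12465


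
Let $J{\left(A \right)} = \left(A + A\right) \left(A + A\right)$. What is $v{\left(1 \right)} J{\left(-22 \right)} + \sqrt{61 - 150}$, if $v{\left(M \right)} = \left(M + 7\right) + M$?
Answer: $17424 + i \sqrt{89} \approx 17424.0 + 9.434 i$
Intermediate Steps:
$J{\left(A \right)} = 4 A^{2}$ ($J{\left(A \right)} = 2 A 2 A = 4 A^{2}$)
$v{\left(M \right)} = 7 + 2 M$ ($v{\left(M \right)} = \left(7 + M\right) + M = 7 + 2 M$)
$v{\left(1 \right)} J{\left(-22 \right)} + \sqrt{61 - 150} = \left(7 + 2 \cdot 1\right) 4 \left(-22\right)^{2} + \sqrt{61 - 150} = \left(7 + 2\right) 4 \cdot 484 + \sqrt{-89} = 9 \cdot 1936 + i \sqrt{89} = 17424 + i \sqrt{89}$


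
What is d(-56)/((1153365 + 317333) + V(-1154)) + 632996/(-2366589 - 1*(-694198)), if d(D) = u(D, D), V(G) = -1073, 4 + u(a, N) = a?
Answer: -8860638952/23407501175 ≈ -0.37854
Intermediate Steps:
u(a, N) = -4 + a
d(D) = -4 + D
d(-56)/((1153365 + 317333) + V(-1154)) + 632996/(-2366589 - 1*(-694198)) = (-4 - 56)/((1153365 + 317333) - 1073) + 632996/(-2366589 - 1*(-694198)) = -60/(1470698 - 1073) + 632996/(-2366589 + 694198) = -60/1469625 + 632996/(-1672391) = -60*1/1469625 + 632996*(-1/1672391) = -4/97975 - 90428/238913 = -8860638952/23407501175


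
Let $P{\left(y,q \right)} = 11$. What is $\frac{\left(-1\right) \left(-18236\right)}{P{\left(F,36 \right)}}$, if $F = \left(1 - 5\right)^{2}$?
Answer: $\frac{18236}{11} \approx 1657.8$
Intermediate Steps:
$F = 16$ ($F = \left(-4\right)^{2} = 16$)
$\frac{\left(-1\right) \left(-18236\right)}{P{\left(F,36 \right)}} = \frac{\left(-1\right) \left(-18236\right)}{11} = 18236 \cdot \frac{1}{11} = \frac{18236}{11}$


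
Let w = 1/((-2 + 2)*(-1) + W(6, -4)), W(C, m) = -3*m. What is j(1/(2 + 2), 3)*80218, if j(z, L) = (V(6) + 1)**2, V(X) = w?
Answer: 6778421/72 ≈ 94145.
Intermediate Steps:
w = 1/12 (w = 1/((-2 + 2)*(-1) - 3*(-4)) = 1/(0*(-1) + 12) = 1/(0 + 12) = 1/12 ≈ 0.083333)
V(X) = 1/12
j(z, L) = 169/144 (j(z, L) = (1/12 + 1)**2 = (13/12)**2 = 169/144)
j(1/(2 + 2), 3)*80218 = (169/144)*80218 = 6778421/72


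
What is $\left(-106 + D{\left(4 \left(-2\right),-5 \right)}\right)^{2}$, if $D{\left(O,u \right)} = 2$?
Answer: $10816$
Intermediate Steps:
$\left(-106 + D{\left(4 \left(-2\right),-5 \right)}\right)^{2} = \left(-106 + 2\right)^{2} = \left(-104\right)^{2} = 10816$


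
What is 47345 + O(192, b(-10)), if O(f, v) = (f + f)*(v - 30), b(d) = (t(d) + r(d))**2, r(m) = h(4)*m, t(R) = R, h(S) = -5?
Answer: 650225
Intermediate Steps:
r(m) = -5*m
b(d) = 16*d**2 (b(d) = (d - 5*d)**2 = (-4*d)**2 = 16*d**2)
O(f, v) = 2*f*(-30 + v) (O(f, v) = (2*f)*(-30 + v) = 2*f*(-30 + v))
47345 + O(192, b(-10)) = 47345 + 2*192*(-30 + 16*(-10)**2) = 47345 + 2*192*(-30 + 16*100) = 47345 + 2*192*(-30 + 1600) = 47345 + 2*192*1570 = 47345 + 602880 = 650225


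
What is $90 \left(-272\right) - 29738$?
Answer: $-54218$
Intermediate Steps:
$90 \left(-272\right) - 29738 = -24480 - 29738 = -54218$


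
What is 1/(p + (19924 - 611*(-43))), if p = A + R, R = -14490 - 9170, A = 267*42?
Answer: 1/33751 ≈ 2.9629e-5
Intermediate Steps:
A = 11214
R = -23660
p = -12446 (p = 11214 - 23660 = -12446)
1/(p + (19924 - 611*(-43))) = 1/(-12446 + (19924 - 611*(-43))) = 1/(-12446 + (19924 - 1*(-26273))) = 1/(-12446 + (19924 + 26273)) = 1/(-12446 + 46197) = 1/33751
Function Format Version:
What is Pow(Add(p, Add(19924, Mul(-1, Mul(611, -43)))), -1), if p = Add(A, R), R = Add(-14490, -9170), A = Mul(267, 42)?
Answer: Rational(1, 33751) ≈ 2.9629e-5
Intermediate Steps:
A = 11214
R = -23660
p = -12446 (p = Add(11214, -23660) = -12446)
Pow(Add(p, Add(19924, Mul(-1, Mul(611, -43)))), -1) = Pow(Add(-12446, Add(19924, Mul(-1, Mul(611, -43)))), -1) = Pow(Add(-12446, Add(19924, Mul(-1, -26273))), -1) = Pow(Add(-12446, Add(19924, 26273)), -1) = Pow(Add(-12446, 46197), -1) = Pow(33751, -1) = Rational(1, 33751)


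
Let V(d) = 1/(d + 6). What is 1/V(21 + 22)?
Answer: 49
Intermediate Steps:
V(d) = 1/(6 + d)
1/V(21 + 22) = 1/(1/(6 + (21 + 22))) = 1/(1/(6 + 43)) = 1/(1/49) = 49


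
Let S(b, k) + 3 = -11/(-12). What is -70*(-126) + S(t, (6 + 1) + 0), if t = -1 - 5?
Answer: 105815/12 ≈ 8817.9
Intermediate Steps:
t = -6
S(b, k) = -25/12 (S(b, k) = -3 - 11/(-12) = -3 - 11*(-1/12) = -3 + 11/12 = -25/12)
-70*(-126) + S(t, (6 + 1) + 0) = -70*(-126) - 25/12 = 8820 - 25/12 = 105815/12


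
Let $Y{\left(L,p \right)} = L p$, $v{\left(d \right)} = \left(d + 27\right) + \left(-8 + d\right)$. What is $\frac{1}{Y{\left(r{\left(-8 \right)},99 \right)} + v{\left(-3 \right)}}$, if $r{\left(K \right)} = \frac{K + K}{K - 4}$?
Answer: $\frac{1}{145} \approx 0.0068966$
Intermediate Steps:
$r{\left(K \right)} = \frac{2 K}{-4 + K}$
$v{\left(d \right)} = 19 + 2 d$ ($v{\left(d \right)} = \left(27 + d\right) + \left(-8 + d\right) = 19 + 2 d$)
$\frac{1}{Y{\left(r{\left(-8 \right)},99 \right)} + v{\left(-3 \right)}} = \frac{1}{2 \left(-8\right) \frac{1}{-4 - 8} \cdot 99 + \left(19 + 2 \left(-3\right)\right)} = \frac{1}{2 \left(-8\right) \frac{1}{-12} \cdot 99 + \left(19 - 6\right)} = \frac{1}{2 \left(-8\right) \left(- \frac{1}{12}\right) 99 + 13} = \frac{1}{\frac{4}{3} \cdot 99 + 13} = \frac{1}{132 + 13} = \frac{1}{145}$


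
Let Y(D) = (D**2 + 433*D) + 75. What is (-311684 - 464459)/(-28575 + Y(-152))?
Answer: 776143/71212 ≈ 10.899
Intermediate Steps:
Y(D) = 75 + D**2 + 433*D
(-311684 - 464459)/(-28575 + Y(-152)) = (-311684 - 464459)/(-28575 + (75 + (-152)**2 + 433*(-152))) = -776143/(-28575 + (75 + 23104 - 65816)) = -776143/(-28575 - 42637) = -776143/(-71212) = -776143*(-1/71212) = 776143/71212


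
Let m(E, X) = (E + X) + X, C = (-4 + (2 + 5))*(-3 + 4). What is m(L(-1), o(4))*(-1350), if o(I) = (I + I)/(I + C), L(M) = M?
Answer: -12150/7 ≈ -1735.7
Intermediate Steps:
C = 3 (C = (-4 + 7)*1 = 3*1 = 3)
o(I) = 2*I/(3 + I) (o(I) = (I + I)/(I + 3) = (2*I)/(3 + I) = 2*I/(3 + I))
m(E, X) = E + 2*X
m(L(-1), o(4))*(-1350) = (-1 + 2*(2*4/(3 + 4)))*(-1350) = (-1 + 2*(2*4/7))*(-1350) = (-1 + 2*(2*4*(⅐)))*(-1350) = (-1 + 2*(8/7))*(-1350) = (-1 + 16/7)*(-1350) = (9/7)*(-1350) = -12150/7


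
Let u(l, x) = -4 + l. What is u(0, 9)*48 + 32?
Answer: -160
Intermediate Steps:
u(0, 9)*48 + 32 = (-4 + 0)*48 + 32 = -4*48 + 32 = -192 + 32 = -160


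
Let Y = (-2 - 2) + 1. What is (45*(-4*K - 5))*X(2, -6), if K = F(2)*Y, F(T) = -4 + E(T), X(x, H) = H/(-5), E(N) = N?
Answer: -1566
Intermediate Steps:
X(x, H) = -H/5 (X(x, H) = H*(-1/5) = -H/5)
Y = -3 (Y = -4 + 1 = -3)
F(T) = -4 + T
K = 6 (K = (-4 + 2)*(-3) = -2*(-3) = 6)
(45*(-4*K - 5))*X(2, -6) = (45*(-4*6 - 5))*(-1/5*(-6)) = (45*(-24 - 5))*(6/5) = (45*(-29))*(6/5) = -1305*6/5 = -1566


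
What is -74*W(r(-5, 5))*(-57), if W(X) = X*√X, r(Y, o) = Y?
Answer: -21090*I*√5 ≈ -47159.0*I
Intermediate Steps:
W(X) = X^(3/2)
-74*W(r(-5, 5))*(-57) = -(-370)*I*√5*(-57) = (370*I*√5)*(-57) = -21090*I*√5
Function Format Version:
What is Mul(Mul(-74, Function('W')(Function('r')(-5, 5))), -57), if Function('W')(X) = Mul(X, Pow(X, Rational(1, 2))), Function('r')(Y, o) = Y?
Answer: Mul(-21090, I, Pow(5, Rational(1, 2))) ≈ Mul(-47159., I)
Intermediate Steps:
Function('W')(X) = Pow(X, Rational(3, 2))
Mul(Mul(-74, Function('W')(Function('r')(-5, 5))), -57) = Mul(Mul(-74, Pow(-5, Rational(3, 2))), -57) = Mul(Mul(-74, Mul(-5, I, Pow(5, Rational(1, 2)))), -57) = Mul(Mul(370, I, Pow(5, Rational(1, 2))), -57) = Mul(-21090, I, Pow(5, Rational(1, 2)))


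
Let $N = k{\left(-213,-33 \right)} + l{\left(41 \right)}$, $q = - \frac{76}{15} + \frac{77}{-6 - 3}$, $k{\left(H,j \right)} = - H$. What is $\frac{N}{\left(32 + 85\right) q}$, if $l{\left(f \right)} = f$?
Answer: $- \frac{1270}{7969} \approx -0.15937$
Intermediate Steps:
$q = - \frac{613}{45}$ ($q = \left(-76\right) \frac{1}{15} + \frac{77}{-9} = - \frac{76}{15} + 77 \left(- \frac{1}{9}\right) = - \frac{76}{15} - \frac{77}{9} = - \frac{613}{45} \approx -13.622$)
$N = 254$ ($N = \left(-1\right) \left(-213\right) + 41 = 213 + 41 = 254$)
$\frac{N}{\left(32 + 85\right) q} = \frac{254}{\left(32 + 85\right) \left(- \frac{613}{45}\right)} = \frac{254}{117 \left(- \frac{613}{45}\right)} = \frac{254}{- \frac{7969}{5}} = 254 \left(- \frac{5}{7969}\right) = - \frac{1270}{7969}$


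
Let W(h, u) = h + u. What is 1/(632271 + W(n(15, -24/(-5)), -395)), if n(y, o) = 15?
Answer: 1/631891 ≈ 1.5826e-6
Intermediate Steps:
1/(632271 + W(n(15, -24/(-5)), -395)) = 1/(632271 + (15 - 395)) = 1/(632271 - 380) = 1/631891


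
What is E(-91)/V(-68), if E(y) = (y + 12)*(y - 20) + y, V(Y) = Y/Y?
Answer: 8678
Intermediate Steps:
V(Y) = 1
E(y) = y + (-20 + y)*(12 + y) (E(y) = (12 + y)*(-20 + y) + y = (-20 + y)*(12 + y) + y = y + (-20 + y)*(12 + y))
E(-91)/V(-68) = (-240 + (-91)² - 7*(-91))/1 = (-240 + 8281 + 637)*1 = 8678*1 = 8678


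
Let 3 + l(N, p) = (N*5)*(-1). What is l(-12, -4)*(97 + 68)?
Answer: 9405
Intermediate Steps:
l(N, p) = -3 - 5*N (l(N, p) = -3 + (N*5)*(-1) = -3 + (5*N)*(-1) = -3 - 5*N)
l(-12, -4)*(97 + 68) = (-3 - 5*(-12))*(97 + 68) = (-3 + 60)*165 = 57*165 = 9405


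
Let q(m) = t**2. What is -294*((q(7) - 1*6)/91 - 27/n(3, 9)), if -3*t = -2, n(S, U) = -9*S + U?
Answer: -16499/39 ≈ -423.05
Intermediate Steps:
n(S, U) = U - 9*S
t = 2/3 (t = -1/3*(-2) = 2/3 ≈ 0.66667)
q(m) = 4/9 (q(m) = (2/3)**2 = 4/9)
-294*((q(7) - 1*6)/91 - 27/n(3, 9)) = -294*((4/9 - 1*6)/91 - 27/(9 - 9*3)) = -294*((4/9 - 6)*(1/91) - 27/(9 - 27)) = -294*(-50/9*1/91 - 27/(-18)) = -294*(-50/819 - 27*(-1/18)) = -294*(-50/819 + 3/2) = -294*2357/1638 = -16499/39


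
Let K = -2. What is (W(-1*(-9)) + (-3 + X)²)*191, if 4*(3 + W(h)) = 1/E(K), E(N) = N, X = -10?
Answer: 253457/8 ≈ 31682.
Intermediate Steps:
W(h) = -25/8 (W(h) = -3 + (¼)/(-2) = -3 + (¼)*(-½) = -3 - ⅛ = -25/8)
(W(-1*(-9)) + (-3 + X)²)*191 = (-25/8 + (-3 - 10)²)*191 = (-25/8 + (-13)²)*191 = (-25/8 + 169)*191 = (1327/8)*191 = 253457/8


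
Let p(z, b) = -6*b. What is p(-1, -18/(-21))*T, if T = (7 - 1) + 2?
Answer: -288/7 ≈ -41.143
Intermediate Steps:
T = 8 (T = 6 + 2 = 8)
p(-1, -18/(-21))*T = -(-108)/(-21)*8 = -(-108)*(-1)/21*8 = -6*6/7*8 = -36/7*8 = -288/7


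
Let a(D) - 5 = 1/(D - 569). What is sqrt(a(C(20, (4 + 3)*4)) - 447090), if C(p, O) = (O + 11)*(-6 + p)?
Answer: 2*I*sqrt(59126997)/23 ≈ 668.64*I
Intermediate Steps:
C(p, O) = (-6 + p)*(11 + O) (C(p, O) = (11 + O)*(-6 + p) = (-6 + p)*(11 + O))
a(D) = 5 + 1/(-569 + D) (a(D) = 5 + 1/(D - 569) = 5 + 1/(-569 + D))
sqrt(a(C(20, (4 + 3)*4)) - 447090) = sqrt((-2844 + 5*(-66 - 6*(4 + 3)*4 + 11*20 + ((4 + 3)*4)*20))/(-569 + (-66 - 6*(4 + 3)*4 + 11*20 + ((4 + 3)*4)*20)) - 447090) = sqrt((-2844 + 5*(-66 - 42*4 + 220 + (7*4)*20))/(-569 + (-66 - 42*4 + 220 + (7*4)*20)) - 447090) = sqrt((-2844 + 5*(-66 - 6*28 + 220 + 28*20))/(-569 + (-66 - 6*28 + 220 + 28*20)) - 447090) = sqrt((-2844 + 5*(-66 - 168 + 220 + 560))/(-569 + (-66 - 168 + 220 + 560)) - 447090) = sqrt((-2844 + 5*546)/(-569 + 546) - 447090) = sqrt((-2844 + 2730)/(-23) - 447090) = sqrt(-1/23*(-114) - 447090) = sqrt(114/23 - 447090) = sqrt(-10282956/23) = 2*I*sqrt(59126997)/23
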